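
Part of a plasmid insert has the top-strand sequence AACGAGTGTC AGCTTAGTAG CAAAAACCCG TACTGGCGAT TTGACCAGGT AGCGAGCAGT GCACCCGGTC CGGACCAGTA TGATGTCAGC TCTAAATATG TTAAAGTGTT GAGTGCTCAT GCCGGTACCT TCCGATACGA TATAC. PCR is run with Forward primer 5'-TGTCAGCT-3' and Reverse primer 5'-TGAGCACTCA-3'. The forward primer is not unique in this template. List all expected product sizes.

The forward primer TGTCAGCT matches the top strand at positions 7–14, 84–91.
The reverse primer's reverse complement is TGAGTGCTCA, matching at positions 110–119.
Each forward site pairs with the reverse site to give a product ending at position 119: sizes 113, 36 bp.

113 bp, 36 bp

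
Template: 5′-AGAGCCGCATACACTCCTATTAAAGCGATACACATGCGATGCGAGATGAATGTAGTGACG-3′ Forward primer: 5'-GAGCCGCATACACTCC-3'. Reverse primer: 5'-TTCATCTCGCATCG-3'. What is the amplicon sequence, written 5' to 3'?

Forward primer GAGCCGCATACACTCC is found on the top strand at positions 2–17.
Taking the reverse complement of TTCATCTCGCATCG gives CGATGCGAGATGAA, found at positions 37–50 on the template; the primer anneals here to the top strand with its 3' end pointing upstream.
The product is the template from position 2 through 50 (49 bp).

5'-GAGCCGCATACACTCCTATTAAAGCGATACACATGCGATGCGAGATGAA-3'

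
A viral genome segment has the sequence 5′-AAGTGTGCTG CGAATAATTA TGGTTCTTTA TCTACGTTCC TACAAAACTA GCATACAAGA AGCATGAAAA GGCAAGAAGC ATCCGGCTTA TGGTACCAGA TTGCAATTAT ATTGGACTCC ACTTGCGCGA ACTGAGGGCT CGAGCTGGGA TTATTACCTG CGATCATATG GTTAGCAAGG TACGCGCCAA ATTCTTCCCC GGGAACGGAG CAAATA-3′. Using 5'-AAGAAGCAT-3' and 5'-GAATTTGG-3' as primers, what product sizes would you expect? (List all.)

138 bp, 121 bp

The forward primer AAGAAGCAT matches the top strand at positions 57–65, 74–82.
The reverse primer's reverse complement is CCAAATTC, matching at positions 187–194.
Each forward site pairs with the reverse site to give a product ending at position 194: sizes 138, 121 bp.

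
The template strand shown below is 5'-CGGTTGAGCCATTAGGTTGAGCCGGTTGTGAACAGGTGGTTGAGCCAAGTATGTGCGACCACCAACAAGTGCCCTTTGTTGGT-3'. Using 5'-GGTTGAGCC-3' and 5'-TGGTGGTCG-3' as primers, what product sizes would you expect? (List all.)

The forward primer GGTTGAGCC matches the top strand at positions 2–10, 15–23, 38–46.
The reverse primer's reverse complement is CGACCACCA, matching at positions 56–64.
Each forward site pairs with the reverse site to give a product ending at position 64: sizes 63, 50, 27 bp.

63 bp, 50 bp, 27 bp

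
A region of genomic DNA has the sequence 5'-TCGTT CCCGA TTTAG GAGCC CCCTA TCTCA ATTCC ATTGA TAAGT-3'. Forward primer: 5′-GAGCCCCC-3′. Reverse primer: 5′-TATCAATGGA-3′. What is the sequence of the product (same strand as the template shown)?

5'-GAGCCCCCTATCTCAATTCCATTGATA-3'

Forward primer GAGCCCCC is found on the top strand at positions 16–23.
The reverse primer's reverse complement is TCCATTGATA, which matches the template at positions 33–42.
The product is the template from position 16 through 42 (27 bp).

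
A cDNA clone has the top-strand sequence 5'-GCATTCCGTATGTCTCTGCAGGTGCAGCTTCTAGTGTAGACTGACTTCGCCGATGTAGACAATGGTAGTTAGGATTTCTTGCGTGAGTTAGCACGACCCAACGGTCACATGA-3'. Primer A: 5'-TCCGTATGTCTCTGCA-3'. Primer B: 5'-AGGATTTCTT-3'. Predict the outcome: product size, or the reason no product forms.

Primer A (TCCGTATGTCTCTGCA) matches the top strand at positions 5–20 (3' end points downstream).
Primer B (AGGATTTCTT) also matches the top strand directly, at positions 71–80 — its reverse complement AAGAAATCCT is not present.
Both primers anneal to the bottom strand with 3' ends pointing the same way, so neither can prime synthesis back toward the other.

No product — both primers anneal to the same strand and extend in the same direction.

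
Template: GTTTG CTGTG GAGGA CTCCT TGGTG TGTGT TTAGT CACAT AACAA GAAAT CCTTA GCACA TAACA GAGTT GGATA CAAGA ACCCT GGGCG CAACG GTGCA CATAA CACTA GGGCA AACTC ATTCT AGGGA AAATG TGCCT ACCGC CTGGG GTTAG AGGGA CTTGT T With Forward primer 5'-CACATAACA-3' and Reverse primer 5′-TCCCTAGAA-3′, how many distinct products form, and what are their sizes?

The forward primer CACATAACA matches the top strand at positions 36–44, 57–65, 99–107.
The reverse primer's reverse complement is TTCTAGGGA, matching at positions 122–130.
Each forward site pairs with the reverse site to give a product ending at position 130: sizes 95, 74, 32 bp.

Three products: 95 bp, 74 bp, 32 bp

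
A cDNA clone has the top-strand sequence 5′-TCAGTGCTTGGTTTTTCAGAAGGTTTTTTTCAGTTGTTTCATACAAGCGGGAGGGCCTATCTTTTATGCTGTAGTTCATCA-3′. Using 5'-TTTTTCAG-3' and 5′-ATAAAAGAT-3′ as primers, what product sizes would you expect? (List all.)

The forward primer TTTTTCAG matches the top strand at positions 12–19, 26–33.
The reverse primer's reverse complement is ATCTTTTAT, matching at positions 59–67.
Each forward site pairs with the reverse site to give a product ending at position 67: sizes 56, 42 bp.

56 bp, 42 bp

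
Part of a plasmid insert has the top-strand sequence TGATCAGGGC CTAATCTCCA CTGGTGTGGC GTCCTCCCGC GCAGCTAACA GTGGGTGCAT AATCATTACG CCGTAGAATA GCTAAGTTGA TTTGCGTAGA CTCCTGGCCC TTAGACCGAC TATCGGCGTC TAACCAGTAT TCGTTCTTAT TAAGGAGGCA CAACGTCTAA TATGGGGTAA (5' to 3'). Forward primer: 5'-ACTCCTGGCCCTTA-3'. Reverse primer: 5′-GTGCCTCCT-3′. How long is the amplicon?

62 bp

Scanning the template, ACTCCTGGCCCTTA occurs at positions 100–113; this primer anneals to the bottom strand there with its 3' end pointing downstream.
The reverse primer's reverse complement is AGGAGGCAC, which matches the template at positions 153–161.
Amplicon spans positions 100–161: 62 bp.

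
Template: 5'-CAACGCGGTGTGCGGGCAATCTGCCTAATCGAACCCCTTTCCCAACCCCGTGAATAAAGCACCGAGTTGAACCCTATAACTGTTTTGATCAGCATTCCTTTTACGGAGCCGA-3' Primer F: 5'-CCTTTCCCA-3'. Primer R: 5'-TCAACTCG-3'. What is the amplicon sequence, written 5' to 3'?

The forward primer matches the template at positions 36–44.
Reverse complement of the reverse primer: CGAGTTGA. This occurs on the top strand at positions 63–70.
The product is the template from position 36 through 70 (35 bp).

5'-CCTTTCCCAACCCCGTGAATAAAGCACCGAGTTGA-3'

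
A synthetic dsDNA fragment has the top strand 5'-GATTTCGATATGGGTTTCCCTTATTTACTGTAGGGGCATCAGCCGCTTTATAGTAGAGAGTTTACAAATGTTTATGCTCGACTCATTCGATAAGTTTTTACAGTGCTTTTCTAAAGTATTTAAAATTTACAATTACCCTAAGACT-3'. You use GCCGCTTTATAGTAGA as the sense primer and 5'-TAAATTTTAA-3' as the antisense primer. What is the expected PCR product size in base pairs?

88 bp

The forward primer matches the template at positions 42–57.
Taking the reverse complement of TAAATTTTAA gives TTAAAATTTA, found at positions 120–129 on the template; the primer anneals here to the top strand with its 3' end pointing upstream.
Amplicon spans positions 42–129: 88 bp.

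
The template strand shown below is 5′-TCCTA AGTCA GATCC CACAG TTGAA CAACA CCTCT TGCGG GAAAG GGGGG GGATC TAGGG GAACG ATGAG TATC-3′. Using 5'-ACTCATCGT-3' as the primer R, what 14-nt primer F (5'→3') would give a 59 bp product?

5'-TCCCACAGTTGAAC-3'

The reverse primer's reverse complement ACGATGAGT matches the template at positions 63–71, so the product ends at position 71.
A 59 bp product then starts at position 71 − 59 + 1 = 13.
The forward primer is identical to the top strand there: TCCCACAGTTGAAC.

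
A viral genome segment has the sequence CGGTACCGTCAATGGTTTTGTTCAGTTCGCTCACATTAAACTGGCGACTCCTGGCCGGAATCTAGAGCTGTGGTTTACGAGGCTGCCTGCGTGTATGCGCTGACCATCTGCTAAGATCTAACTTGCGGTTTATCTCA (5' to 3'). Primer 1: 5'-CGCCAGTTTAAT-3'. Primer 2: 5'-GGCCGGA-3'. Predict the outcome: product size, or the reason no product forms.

Primer 1 (CGCCAGTTTAAT) has reverse complement ATTAAACTGGCG, which matches the top strand at positions 35–46; primer 1 anneals to the top strand there with its 3' end pointing upstream toward position 35.
Primer 2 (GGCCGGA) matches the top strand directly at positions 53–59; it anneals to the bottom strand with its 3' end pointing downstream toward position 59.
The 3' ends diverge (primer 1 extends toward position 1, primer 2 toward position 137), so the primers never converge on a shared product.

No product — the primers' 3' ends point away from each other.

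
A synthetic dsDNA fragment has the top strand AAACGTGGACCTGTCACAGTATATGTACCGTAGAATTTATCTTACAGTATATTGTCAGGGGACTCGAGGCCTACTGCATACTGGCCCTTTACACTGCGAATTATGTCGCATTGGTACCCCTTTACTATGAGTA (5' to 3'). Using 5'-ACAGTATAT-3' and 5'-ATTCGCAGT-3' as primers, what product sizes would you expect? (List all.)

The forward primer ACAGTATAT matches the top strand at positions 16–24, 44–52.
The reverse primer's reverse complement is ACTGCGAAT, matching at positions 93–101.
Each forward site pairs with the reverse site to give a product ending at position 101: sizes 86, 58 bp.

86 bp, 58 bp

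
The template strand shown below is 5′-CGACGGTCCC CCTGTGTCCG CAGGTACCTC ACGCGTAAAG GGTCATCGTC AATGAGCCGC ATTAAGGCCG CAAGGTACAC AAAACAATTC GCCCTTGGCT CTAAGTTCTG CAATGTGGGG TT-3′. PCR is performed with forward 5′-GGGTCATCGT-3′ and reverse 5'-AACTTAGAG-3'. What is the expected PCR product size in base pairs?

68 bp

Forward primer GGGTCATCGT is found on the top strand at positions 40–49.
Taking the reverse complement of AACTTAGAG gives CTCTAAGTT, found at positions 99–107 on the template; the primer anneals here to the top strand with its 3' end pointing upstream.
Amplicon spans positions 40–107: 68 bp.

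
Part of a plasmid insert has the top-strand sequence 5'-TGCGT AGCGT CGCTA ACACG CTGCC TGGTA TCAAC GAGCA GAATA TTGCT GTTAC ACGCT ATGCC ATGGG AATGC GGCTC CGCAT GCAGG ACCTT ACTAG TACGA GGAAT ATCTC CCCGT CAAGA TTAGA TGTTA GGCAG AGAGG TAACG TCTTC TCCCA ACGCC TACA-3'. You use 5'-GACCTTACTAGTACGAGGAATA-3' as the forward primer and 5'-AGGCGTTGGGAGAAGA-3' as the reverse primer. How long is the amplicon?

The forward primer matches the template at positions 90–111.
Reverse complement of the reverse primer: TCTTCTCCCAACGCCT. This occurs on the top strand at positions 151–166.
The product runs from position 90 to position 166, so its length is 166 − 90 + 1 = 77 bp.

77 bp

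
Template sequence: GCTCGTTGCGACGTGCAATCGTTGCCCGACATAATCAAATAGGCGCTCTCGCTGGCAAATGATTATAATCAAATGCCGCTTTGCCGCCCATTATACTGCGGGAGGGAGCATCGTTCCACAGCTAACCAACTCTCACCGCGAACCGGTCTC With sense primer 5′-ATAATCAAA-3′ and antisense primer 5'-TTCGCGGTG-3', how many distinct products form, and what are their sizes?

Two products: 112 bp, 78 bp

The forward primer ATAATCAAA matches the top strand at positions 31–39, 65–73.
The reverse primer's reverse complement is CACCGCGAA, matching at positions 134–142.
Each forward site pairs with the reverse site to give a product ending at position 142: sizes 112, 78 bp.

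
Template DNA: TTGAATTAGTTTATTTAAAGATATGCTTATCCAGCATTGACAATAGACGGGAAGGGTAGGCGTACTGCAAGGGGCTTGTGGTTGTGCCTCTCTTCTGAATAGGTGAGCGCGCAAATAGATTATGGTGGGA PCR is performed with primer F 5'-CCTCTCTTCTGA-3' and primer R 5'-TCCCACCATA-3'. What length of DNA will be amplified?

Scanning the template, CCTCTCTTCTGA occurs at positions 87–98; this primer anneals to the bottom strand there with its 3' end pointing downstream.
The reverse primer's reverse complement is TATGGTGGGA, which matches the template at positions 121–130.
Amplicon spans positions 87–130: 44 bp.

44 bp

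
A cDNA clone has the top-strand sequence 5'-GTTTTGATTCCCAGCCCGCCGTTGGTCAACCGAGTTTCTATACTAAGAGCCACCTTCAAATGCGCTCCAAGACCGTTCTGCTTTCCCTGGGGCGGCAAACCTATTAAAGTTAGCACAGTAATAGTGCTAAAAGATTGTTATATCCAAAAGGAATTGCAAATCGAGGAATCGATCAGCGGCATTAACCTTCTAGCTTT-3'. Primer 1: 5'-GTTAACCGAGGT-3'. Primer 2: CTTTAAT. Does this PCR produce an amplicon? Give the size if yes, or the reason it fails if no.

No product — primer 1 has no binding site in the template.

Primer 1 (GTTAACCGAGGT) does not match the top strand, and its reverse complement ACCTCGGTTAAC does not match either.
With no annealing site for primer 1, no amplification occurs.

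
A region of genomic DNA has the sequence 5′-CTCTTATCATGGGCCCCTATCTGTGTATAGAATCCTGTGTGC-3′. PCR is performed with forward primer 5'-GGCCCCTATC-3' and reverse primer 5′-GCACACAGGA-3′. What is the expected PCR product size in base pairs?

31 bp

Forward primer GGCCCCTATC is found on the top strand at positions 12–21.
Taking the reverse complement of GCACACAGGA gives TCCTGTGTGC, found at positions 33–42 on the template; the primer anneals here to the top strand with its 3' end pointing upstream.
Product length = (reverse-primer end) − (forward-primer start) + 1 = 42 − 12 + 1 = 31 bp.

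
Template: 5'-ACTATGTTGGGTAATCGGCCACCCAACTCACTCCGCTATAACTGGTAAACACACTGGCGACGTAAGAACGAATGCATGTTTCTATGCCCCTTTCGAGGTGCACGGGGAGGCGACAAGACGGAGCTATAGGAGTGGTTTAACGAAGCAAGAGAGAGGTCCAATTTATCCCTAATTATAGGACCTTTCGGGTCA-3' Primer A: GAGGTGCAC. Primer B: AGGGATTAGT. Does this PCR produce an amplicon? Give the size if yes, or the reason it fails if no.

Primer B (AGGGATTAGT) does not match the top strand, and its reverse complement ACTAATCCCT does not match either.
With no annealing site for primer B, no amplification occurs.

No product — primer B has no binding site in the template.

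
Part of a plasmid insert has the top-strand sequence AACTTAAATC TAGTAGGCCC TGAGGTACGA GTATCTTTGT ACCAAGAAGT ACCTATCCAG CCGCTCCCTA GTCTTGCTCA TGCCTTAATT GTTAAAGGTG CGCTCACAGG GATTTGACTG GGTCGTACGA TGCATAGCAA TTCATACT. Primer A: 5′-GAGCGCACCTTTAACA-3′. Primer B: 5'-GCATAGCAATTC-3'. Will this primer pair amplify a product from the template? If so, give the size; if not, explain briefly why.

Primer A (GAGCGCACCTTTAACA) has reverse complement TGTTAAAGGTGCGCTC, which matches the top strand at positions 90–105; primer A anneals to the top strand there with its 3' end pointing upstream toward position 90.
Primer B (GCATAGCAATTC) matches the top strand directly at positions 132–143; it anneals to the bottom strand with its 3' end pointing downstream toward position 143.
The 3' ends diverge (primer A extends toward position 1, primer B toward position 148), so the primers never converge on a shared product.

No product — the primers' 3' ends point away from each other.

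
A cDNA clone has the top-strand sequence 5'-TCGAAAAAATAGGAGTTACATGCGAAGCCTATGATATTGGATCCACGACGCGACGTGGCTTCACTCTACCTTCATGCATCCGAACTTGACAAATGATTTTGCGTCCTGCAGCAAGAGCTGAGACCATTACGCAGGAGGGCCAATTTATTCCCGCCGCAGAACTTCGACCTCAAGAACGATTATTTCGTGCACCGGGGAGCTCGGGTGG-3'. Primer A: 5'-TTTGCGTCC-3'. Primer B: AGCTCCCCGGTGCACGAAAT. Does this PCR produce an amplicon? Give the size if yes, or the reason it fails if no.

Primer A (TTTGCGTCC) matches the top strand at positions 98–106; it acts as a forward primer.
Primer B's reverse complement is ATTTCGTGCACCGGGGAGCT, matching the top strand at positions 182–201; it acts as a reverse primer.
The 3' ends face each other across positions 98–201, giving a 104 bp product.

Yes — a 104 bp product.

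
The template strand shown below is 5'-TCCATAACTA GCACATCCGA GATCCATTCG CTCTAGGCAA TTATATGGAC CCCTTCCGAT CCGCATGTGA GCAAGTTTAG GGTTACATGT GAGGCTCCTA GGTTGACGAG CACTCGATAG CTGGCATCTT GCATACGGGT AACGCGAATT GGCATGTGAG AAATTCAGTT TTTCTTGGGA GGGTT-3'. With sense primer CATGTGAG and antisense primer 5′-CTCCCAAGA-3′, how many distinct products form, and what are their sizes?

The forward primer CATGTGAG matches the top strand at positions 64–71, 86–93, 153–160.
The reverse primer's reverse complement is TCTTGGGAG, matching at positions 173–181.
Each forward site pairs with the reverse site to give a product ending at position 181: sizes 118, 96, 29 bp.

Three products: 118 bp, 96 bp, 29 bp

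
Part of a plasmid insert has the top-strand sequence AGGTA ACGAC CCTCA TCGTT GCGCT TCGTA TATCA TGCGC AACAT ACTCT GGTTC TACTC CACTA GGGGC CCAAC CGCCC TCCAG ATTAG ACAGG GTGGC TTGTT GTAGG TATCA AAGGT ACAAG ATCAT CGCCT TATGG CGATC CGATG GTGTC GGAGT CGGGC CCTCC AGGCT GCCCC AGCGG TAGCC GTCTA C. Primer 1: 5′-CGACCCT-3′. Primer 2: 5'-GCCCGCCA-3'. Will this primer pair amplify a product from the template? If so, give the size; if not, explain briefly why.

Primer 2 (GCCCGCCA) does not match the top strand, and its reverse complement TGGCGGGC does not match either.
With no annealing site for primer 2, no amplification occurs.

No product — primer 2 has no binding site in the template.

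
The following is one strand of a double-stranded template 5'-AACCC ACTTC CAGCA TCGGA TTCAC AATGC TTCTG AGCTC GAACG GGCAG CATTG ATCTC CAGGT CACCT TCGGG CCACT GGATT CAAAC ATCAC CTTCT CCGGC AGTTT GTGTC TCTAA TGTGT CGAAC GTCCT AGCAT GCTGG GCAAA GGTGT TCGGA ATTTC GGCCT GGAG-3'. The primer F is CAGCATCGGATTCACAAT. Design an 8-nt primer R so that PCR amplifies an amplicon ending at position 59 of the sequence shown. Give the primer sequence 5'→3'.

The forward primer binds at positions 11–28; the product's 3' end on the top strand is position 59.
The reverse primer anneals to the top strand over positions 52–59, i.e. to ATTGATCT.
Its sequence written 5'→3' is the reverse complement: AGATCAAT.

5'-AGATCAAT-3'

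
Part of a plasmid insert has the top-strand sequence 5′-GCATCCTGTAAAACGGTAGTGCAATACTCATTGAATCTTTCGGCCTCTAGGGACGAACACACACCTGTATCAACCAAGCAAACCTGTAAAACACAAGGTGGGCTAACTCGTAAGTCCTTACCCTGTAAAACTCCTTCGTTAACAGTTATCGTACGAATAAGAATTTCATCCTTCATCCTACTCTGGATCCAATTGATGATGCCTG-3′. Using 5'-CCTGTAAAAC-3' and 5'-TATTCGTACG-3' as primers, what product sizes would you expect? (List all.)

155 bp, 77 bp, 38 bp

The forward primer CCTGTAAAAC matches the top strand at positions 5–14, 83–92, 122–131.
The reverse primer's reverse complement is CGTACGAATA, matching at positions 150–159.
Each forward site pairs with the reverse site to give a product ending at position 159: sizes 155, 77, 38 bp.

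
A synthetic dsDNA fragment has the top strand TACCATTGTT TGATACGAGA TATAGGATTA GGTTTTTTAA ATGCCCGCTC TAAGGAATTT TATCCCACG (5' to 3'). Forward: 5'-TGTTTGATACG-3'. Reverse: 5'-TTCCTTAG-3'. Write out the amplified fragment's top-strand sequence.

The forward primer matches the template at positions 7–17.
The reverse primer's reverse complement is CTAAGGAA, which matches the template at positions 50–57.
The product is the template from position 7 through 57 (51 bp).

5'-TGTTTGATACGAGATATAGGATTAGGTTTTTTAAATGCCCGCTCTAAGGAA-3'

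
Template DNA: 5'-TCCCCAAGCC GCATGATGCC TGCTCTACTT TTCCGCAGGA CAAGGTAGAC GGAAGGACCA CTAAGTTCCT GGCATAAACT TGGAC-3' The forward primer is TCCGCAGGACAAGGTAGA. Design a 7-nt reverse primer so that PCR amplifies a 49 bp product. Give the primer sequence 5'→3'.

5'-AGTTTAT-3'

The forward primer binds at positions 32–49, so a 49 bp product ends at position 32 + 49 − 1 = 80.
The reverse primer anneals to the top strand over positions 74–80, i.e. to ATAAACT.
Its sequence written 5'→3' is the reverse complement: AGTTTAT.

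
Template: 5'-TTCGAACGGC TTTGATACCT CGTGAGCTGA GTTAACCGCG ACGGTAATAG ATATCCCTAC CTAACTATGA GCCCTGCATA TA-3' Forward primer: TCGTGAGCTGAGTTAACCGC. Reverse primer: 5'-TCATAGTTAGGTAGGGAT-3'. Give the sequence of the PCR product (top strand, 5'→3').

5'-TCGTGAGCTGAGTTAACCGCGACGGTAATAGATATCCCTACCTAACTATGA-3'

The forward primer matches the template at positions 20–39.
Reverse complement of the reverse primer: ATCCCTACCTAACTATGA. This occurs on the top strand at positions 53–70.
The product is the template from position 20 through 70 (51 bp).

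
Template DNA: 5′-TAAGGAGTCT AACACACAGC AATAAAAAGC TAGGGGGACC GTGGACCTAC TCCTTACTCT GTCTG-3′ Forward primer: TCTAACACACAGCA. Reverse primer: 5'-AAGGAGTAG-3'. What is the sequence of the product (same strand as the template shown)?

Forward primer TCTAACACACAGCA is found on the top strand at positions 8–21.
The reverse primer's reverse complement is CTACTCCTT, which matches the template at positions 47–55.
The product is the template from position 8 through 55 (48 bp).

5'-TCTAACACACAGCAATAAAAAGCTAGGGGGACCGTGGACCTACTCCTT-3'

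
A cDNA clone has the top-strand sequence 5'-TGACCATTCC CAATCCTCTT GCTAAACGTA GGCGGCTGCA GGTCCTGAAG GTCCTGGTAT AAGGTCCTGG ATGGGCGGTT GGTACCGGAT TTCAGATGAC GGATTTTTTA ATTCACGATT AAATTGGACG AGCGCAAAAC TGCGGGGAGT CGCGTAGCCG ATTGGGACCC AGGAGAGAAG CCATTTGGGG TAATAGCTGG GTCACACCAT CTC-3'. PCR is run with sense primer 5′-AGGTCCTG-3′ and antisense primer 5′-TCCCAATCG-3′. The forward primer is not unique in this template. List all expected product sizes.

The forward primer AGGTCCTG matches the top strand at positions 40–47, 49–56, 62–69.
The reverse primer's reverse complement is CGATTGGGA, matching at positions 159–167.
Each forward site pairs with the reverse site to give a product ending at position 167: sizes 128, 119, 106 bp.

128 bp, 119 bp, 106 bp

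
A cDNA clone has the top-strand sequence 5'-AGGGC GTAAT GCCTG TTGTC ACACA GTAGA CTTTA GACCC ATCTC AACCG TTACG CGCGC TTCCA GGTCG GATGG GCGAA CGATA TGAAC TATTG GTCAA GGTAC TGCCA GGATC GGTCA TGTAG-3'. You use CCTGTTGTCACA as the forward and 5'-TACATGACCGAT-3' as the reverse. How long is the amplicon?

Scanning the template, CCTGTTGTCACA occurs at positions 12–23; this primer anneals to the bottom strand there with its 3' end pointing downstream.
Taking the reverse complement of TACATGACCGAT gives ATCGGTCATGTA, found at positions 113–124 on the template; the primer anneals here to the top strand with its 3' end pointing upstream.
The product runs from position 12 to position 124, so its length is 124 − 12 + 1 = 113 bp.

113 bp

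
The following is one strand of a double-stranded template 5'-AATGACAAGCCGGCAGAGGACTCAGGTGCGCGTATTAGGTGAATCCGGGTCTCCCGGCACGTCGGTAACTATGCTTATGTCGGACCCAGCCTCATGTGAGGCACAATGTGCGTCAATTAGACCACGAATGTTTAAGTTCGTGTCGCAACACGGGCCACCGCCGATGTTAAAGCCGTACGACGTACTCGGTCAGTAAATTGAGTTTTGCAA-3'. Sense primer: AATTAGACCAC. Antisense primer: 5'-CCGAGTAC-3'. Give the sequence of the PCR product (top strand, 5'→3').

5'-AATTAGACCACGAATGTTTAAGTTCGTGTCGCAACACGGGCCACCGCCGATGTTAAAGCCGTACGACGTACTCGG-3'

The forward primer matches the template at positions 115–125.
Taking the reverse complement of CCGAGTAC gives GTACTCGG, found at positions 182–189 on the template; the primer anneals here to the top strand with its 3' end pointing upstream.
The product is the template from position 115 through 189 (75 bp).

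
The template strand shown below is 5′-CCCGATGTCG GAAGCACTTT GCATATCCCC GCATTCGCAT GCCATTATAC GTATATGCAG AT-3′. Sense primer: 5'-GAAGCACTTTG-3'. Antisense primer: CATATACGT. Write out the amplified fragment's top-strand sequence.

5'-GAAGCACTTTGCATATCCCCGCATTCGCATGCCATTATACGTATATG-3'

Forward primer GAAGCACTTTG is found on the top strand at positions 11–21.
Taking the reverse complement of CATATACGT gives ACGTATATG, found at positions 49–57 on the template; the primer anneals here to the top strand with its 3' end pointing upstream.
The product is the template from position 11 through 57 (47 bp).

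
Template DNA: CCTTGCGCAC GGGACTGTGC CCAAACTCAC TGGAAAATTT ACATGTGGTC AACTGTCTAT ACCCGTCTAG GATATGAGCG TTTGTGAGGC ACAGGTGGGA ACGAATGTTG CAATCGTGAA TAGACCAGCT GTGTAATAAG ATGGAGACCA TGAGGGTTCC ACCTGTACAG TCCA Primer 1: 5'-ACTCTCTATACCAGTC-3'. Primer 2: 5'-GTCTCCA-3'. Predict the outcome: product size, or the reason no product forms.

No product — primer 1 has no binding site in the template.

Primer 1 (ACTCTCTATACCAGTC) does not match the top strand, and its reverse complement GACTGGTATAGAGAGT does not match either.
With no annealing site for primer 1, no amplification occurs.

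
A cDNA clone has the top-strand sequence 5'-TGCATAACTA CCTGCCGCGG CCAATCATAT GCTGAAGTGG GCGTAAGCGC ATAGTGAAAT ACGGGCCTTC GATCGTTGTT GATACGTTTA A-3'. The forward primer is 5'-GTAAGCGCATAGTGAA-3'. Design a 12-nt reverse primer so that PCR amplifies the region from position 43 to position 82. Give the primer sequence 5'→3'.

The product's 3' end on the top strand is position 82.
The reverse primer anneals to the top strand over positions 71–82, i.e. to GATCGTTGTTGA.
Its sequence written 5'→3' is the reverse complement: TCAACAACGATC.

5'-TCAACAACGATC-3'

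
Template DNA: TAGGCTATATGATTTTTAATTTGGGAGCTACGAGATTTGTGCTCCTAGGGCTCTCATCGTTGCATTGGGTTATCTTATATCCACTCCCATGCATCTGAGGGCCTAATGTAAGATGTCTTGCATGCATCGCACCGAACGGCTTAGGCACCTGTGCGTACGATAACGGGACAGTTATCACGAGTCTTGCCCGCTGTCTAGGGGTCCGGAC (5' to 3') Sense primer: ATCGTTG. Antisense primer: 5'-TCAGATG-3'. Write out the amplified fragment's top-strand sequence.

5'-ATCGTTGCATTGGGTTATCTTATATCCACTCCCATGCATCTGA-3'

Scanning the template, ATCGTTG occurs at positions 56–62; this primer anneals to the bottom strand there with its 3' end pointing downstream.
The reverse primer's reverse complement is CATCTGA, which matches the template at positions 92–98.
The product is the template from position 56 through 98 (43 bp).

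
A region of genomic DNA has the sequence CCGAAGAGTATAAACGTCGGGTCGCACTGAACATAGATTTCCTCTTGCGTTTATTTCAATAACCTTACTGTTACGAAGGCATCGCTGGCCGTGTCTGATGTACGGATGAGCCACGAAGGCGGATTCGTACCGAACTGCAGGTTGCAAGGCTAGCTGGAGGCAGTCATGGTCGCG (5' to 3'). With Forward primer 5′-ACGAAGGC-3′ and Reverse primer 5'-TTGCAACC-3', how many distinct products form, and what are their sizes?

The forward primer ACGAAGGC matches the top strand at positions 73–80, 113–120.
The reverse primer's reverse complement is GGTTGCAA, matching at positions 140–147.
Each forward site pairs with the reverse site to give a product ending at position 147: sizes 75, 35 bp.

Two products: 75 bp, 35 bp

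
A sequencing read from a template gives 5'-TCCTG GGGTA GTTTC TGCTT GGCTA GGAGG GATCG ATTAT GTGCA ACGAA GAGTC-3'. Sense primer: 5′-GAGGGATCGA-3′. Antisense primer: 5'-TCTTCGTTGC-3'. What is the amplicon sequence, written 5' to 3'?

5'-GAGGGATCGATTATGTGCAACGAAGA-3'

Scanning the template, GAGGGATCGA occurs at positions 27–36; this primer anneals to the bottom strand there with its 3' end pointing downstream.
Taking the reverse complement of TCTTCGTTGC gives GCAACGAAGA, found at positions 43–52 on the template; the primer anneals here to the top strand with its 3' end pointing upstream.
The product is the template from position 27 through 52 (26 bp).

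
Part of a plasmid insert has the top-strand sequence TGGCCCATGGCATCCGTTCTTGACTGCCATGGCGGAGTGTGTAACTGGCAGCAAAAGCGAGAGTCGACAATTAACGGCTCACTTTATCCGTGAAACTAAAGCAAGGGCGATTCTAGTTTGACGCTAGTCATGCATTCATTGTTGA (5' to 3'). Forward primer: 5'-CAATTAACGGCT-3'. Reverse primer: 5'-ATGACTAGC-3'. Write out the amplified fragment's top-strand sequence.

The forward primer matches the template at positions 68–79.
Reverse complement of the reverse primer: GCTAGTCAT. This occurs on the top strand at positions 123–131.
The product is the template from position 68 through 131 (64 bp).

5'-CAATTAACGGCTCACTTTATCCGTGAAACTAAAGCAAGGGCGATTCTAGTTTGACGCTAGTCAT-3'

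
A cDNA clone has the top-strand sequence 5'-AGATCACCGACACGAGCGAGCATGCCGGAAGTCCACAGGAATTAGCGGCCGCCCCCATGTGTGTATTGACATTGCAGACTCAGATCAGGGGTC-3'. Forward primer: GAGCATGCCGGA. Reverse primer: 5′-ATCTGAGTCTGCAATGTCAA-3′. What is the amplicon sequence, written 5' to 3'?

The forward primer matches the template at positions 18–29.
Taking the reverse complement of ATCTGAGTCTGCAATGTCAA gives TTGACATTGCAGACTCAGAT, found at positions 66–85 on the template; the primer anneals here to the top strand with its 3' end pointing upstream.
The product is the template from position 18 through 85 (68 bp).

5'-GAGCATGCCGGAAGTCCACAGGAATTAGCGGCCGCCCCCATGTGTGTATTGACATTGCAGACTCAGAT-3'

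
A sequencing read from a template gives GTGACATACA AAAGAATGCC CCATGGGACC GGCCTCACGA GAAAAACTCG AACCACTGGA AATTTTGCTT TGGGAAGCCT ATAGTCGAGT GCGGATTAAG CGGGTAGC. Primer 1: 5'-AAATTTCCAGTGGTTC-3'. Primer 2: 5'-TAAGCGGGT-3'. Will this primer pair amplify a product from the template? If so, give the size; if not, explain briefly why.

No product — the primers' 3' ends point away from each other.

Primer 1 (AAATTTCCAGTGGTTC) has reverse complement GAACCACTGGAAATTT, which matches the top strand at positions 50–65; primer 1 anneals to the top strand there with its 3' end pointing upstream toward position 50.
Primer 2 (TAAGCGGGT) matches the top strand directly at positions 97–105; it anneals to the bottom strand with its 3' end pointing downstream toward position 105.
The 3' ends diverge (primer 1 extends toward position 1, primer 2 toward position 108), so the primers never converge on a shared product.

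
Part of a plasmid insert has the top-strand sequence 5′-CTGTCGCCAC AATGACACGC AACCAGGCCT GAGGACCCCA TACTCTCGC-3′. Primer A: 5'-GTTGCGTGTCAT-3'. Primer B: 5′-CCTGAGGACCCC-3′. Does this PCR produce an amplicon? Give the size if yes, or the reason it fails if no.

No product — the primers' 3' ends point away from each other.

Primer A (GTTGCGTGTCAT) has reverse complement ATGACACGCAAC, which matches the top strand at positions 12–23; primer A anneals to the top strand there with its 3' end pointing upstream toward position 12.
Primer B (CCTGAGGACCCC) matches the top strand directly at positions 28–39; it anneals to the bottom strand with its 3' end pointing downstream toward position 39.
The 3' ends diverge (primer A extends toward position 1, primer B toward position 49), so the primers never converge on a shared product.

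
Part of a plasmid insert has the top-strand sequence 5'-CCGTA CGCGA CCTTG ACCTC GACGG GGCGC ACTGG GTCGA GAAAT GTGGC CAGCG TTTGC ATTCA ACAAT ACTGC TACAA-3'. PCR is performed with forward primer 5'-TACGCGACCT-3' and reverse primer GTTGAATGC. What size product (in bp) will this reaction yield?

64 bp

Forward primer TACGCGACCT is found on the top strand at positions 4–13.
Taking the reverse complement of GTTGAATGC gives GCATTCAAC, found at positions 59–67 on the template; the primer anneals here to the top strand with its 3' end pointing upstream.
The product runs from position 4 to position 67, so its length is 67 − 4 + 1 = 64 bp.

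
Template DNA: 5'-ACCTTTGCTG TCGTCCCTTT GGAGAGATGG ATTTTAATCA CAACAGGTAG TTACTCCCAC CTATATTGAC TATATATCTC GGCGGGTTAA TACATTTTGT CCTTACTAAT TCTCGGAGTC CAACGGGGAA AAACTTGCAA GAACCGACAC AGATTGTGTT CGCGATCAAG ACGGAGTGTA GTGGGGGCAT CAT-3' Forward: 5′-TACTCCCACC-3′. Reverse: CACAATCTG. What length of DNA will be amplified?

107 bp

The forward primer matches the template at positions 52–61.
Reverse complement of the reverse primer: CAGATTGTG. This occurs on the top strand at positions 150–158.
Product length = (reverse-primer end) − (forward-primer start) + 1 = 158 − 52 + 1 = 107 bp.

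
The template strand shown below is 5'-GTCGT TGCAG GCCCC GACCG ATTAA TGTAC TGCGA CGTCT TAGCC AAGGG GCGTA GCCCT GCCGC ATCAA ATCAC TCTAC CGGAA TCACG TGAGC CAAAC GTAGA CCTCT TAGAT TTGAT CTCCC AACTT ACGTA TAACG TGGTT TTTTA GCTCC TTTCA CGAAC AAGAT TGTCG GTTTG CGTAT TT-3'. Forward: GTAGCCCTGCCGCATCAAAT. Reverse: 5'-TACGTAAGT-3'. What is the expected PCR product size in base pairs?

The forward primer matches the template at positions 53–72.
Reverse complement of the reverse primer: ACTTACGTA. This occurs on the top strand at positions 127–135.
The product runs from position 53 to position 135, so its length is 135 − 53 + 1 = 83 bp.

83 bp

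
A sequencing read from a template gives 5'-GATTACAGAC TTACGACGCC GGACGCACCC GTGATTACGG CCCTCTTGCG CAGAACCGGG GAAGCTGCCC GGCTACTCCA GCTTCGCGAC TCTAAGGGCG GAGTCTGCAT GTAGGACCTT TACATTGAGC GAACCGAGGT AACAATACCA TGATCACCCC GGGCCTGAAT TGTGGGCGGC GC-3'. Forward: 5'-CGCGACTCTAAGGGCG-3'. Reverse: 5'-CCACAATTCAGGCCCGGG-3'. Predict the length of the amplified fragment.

91 bp

Scanning the template, CGCGACTCTAAGGGCG occurs at positions 85–100; this primer anneals to the bottom strand there with its 3' end pointing downstream.
Taking the reverse complement of CCACAATTCAGGCCCGGG gives CCCGGGCCTGAATTGTGG, found at positions 158–175 on the template; the primer anneals here to the top strand with its 3' end pointing upstream.
Amplicon spans positions 85–175: 91 bp.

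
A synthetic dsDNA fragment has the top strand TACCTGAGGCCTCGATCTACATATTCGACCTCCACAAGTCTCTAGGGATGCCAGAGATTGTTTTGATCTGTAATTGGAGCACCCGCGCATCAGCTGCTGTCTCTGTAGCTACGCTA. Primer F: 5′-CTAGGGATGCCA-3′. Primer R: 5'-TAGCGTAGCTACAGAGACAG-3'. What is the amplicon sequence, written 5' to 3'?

The forward primer matches the template at positions 42–53.
The reverse primer's reverse complement is CTGTCTCTGTAGCTACGCTA, which matches the template at positions 97–116.
The product is the template from position 42 through 116 (75 bp).

5'-CTAGGGATGCCAGAGATTGTTTTGATCTGTAATTGGAGCACCCGCGCATCAGCTGCTGTCTCTGTAGCTACGCTA-3'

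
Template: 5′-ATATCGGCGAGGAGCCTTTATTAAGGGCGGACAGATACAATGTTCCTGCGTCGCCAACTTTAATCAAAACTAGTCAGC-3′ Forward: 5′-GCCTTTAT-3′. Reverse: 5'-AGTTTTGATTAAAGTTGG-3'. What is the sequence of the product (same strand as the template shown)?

The forward primer matches the template at positions 14–21.
The reverse primer's reverse complement is CCAACTTTAATCAAAACT, which matches the template at positions 54–71.
The product is the template from position 14 through 71 (58 bp).

5'-GCCTTTATTAAGGGCGGACAGATACAATGTTCCTGCGTCGCCAACTTTAATCAAAACT-3'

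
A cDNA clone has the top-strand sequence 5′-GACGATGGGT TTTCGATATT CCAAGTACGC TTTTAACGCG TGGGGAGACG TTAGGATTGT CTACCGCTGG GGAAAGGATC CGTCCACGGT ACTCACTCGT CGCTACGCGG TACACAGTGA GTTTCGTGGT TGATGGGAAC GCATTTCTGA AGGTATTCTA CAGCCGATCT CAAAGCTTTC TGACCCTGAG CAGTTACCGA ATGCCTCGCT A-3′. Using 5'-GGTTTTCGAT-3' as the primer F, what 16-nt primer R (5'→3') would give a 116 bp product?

The forward primer binds at positions 8–17, so a 116 bp product ends at position 8 + 116 − 1 = 123.
The reverse primer anneals to the top strand over positions 108–123, i.e. to CGGTACACAGTGAGTT.
Its sequence written 5'→3' is the reverse complement: AACTCACTGTGTACCG.

5'-AACTCACTGTGTACCG-3'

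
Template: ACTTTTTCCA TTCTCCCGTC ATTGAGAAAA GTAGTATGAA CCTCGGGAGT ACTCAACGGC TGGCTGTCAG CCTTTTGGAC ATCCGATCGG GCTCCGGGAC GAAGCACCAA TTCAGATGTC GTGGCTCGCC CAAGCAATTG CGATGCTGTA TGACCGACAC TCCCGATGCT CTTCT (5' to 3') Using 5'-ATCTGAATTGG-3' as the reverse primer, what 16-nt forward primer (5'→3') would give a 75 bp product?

The reverse primer's reverse complement CCAATTCAGAT matches the template at positions 107–117, so the product ends at position 117.
A 75 bp product then starts at position 117 − 75 + 1 = 43.
The forward primer is identical to the top strand there: TCGGGAGTACTCAACG.

5'-TCGGGAGTACTCAACG-3'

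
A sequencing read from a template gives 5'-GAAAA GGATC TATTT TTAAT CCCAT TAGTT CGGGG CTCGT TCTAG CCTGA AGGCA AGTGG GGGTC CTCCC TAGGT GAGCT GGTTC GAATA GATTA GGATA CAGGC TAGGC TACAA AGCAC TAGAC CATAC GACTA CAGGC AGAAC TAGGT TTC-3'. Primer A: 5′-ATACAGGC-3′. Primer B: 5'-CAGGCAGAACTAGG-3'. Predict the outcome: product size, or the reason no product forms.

No product — both primers anneal to the same strand and extend in the same direction.

Primer A (ATACAGGC) matches the top strand at positions 98–105 (3' end points downstream).
Primer B (CAGGCAGAACTAGG) also matches the top strand directly, at positions 136–149 — its reverse complement CCTAGTTCTGCCTG is not present.
Both primers anneal to the bottom strand with 3' ends pointing the same way, so neither can prime synthesis back toward the other.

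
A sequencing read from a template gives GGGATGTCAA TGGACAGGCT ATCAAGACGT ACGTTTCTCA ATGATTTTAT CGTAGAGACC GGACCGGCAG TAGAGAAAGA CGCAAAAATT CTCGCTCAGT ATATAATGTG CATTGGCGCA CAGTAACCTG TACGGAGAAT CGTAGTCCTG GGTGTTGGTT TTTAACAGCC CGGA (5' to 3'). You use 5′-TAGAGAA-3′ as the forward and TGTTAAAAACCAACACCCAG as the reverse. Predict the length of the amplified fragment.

Forward primer TAGAGAA is found on the top strand at positions 71–77.
Taking the reverse complement of TGTTAAAAACCAACACCCAG gives CTGGGTGTTGGTTTTTAACA, found at positions 148–167 on the template; the primer anneals here to the top strand with its 3' end pointing upstream.
The product runs from position 71 to position 167, so its length is 167 − 71 + 1 = 97 bp.

97 bp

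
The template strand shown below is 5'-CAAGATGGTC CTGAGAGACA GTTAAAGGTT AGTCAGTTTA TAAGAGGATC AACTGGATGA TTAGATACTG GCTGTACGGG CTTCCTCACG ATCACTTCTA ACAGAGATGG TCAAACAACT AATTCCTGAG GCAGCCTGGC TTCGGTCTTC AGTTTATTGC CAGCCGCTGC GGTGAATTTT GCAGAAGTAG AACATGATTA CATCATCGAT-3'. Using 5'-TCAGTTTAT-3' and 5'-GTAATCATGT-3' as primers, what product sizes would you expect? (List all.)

169 bp, 53 bp

The forward primer TCAGTTTAT matches the top strand at positions 33–41, 149–157.
The reverse primer's reverse complement is ACATGATTAC, matching at positions 192–201.
Each forward site pairs with the reverse site to give a product ending at position 201: sizes 169, 53 bp.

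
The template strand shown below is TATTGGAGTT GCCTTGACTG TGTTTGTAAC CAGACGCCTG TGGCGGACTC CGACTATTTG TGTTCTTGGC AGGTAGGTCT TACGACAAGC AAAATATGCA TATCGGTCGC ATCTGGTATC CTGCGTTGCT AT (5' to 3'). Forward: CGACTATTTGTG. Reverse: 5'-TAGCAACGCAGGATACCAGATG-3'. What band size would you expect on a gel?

81 bp

Scanning the template, CGACTATTTGTG occurs at positions 51–62; this primer anneals to the bottom strand there with its 3' end pointing downstream.
Taking the reverse complement of TAGCAACGCAGGATACCAGATG gives CATCTGGTATCCTGCGTTGCTA, found at positions 110–131 on the template; the primer anneals here to the top strand with its 3' end pointing upstream.
The product runs from position 51 to position 131, so its length is 131 − 51 + 1 = 81 bp.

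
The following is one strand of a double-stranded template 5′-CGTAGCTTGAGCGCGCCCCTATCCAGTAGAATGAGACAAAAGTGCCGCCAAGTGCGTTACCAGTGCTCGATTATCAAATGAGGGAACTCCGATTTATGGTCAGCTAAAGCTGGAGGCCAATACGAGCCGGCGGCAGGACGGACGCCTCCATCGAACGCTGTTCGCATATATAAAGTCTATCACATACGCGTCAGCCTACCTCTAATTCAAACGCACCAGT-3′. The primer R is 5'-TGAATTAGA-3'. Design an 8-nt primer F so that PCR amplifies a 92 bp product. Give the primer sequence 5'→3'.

5'-CAATACGA-3'

The reverse primer's reverse complement TCTAATTCA matches the template at positions 201–209, so the product ends at position 209.
A 92 bp product then starts at position 209 − 92 + 1 = 118.
The forward primer is identical to the top strand there: CAATACGA.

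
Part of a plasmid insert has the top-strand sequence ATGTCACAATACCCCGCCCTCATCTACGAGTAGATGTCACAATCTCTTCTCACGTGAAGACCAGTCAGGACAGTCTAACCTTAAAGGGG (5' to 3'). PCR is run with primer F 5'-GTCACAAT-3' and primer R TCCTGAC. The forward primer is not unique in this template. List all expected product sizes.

The forward primer GTCACAAT matches the top strand at positions 3–10, 36–43.
The reverse primer's reverse complement is GTCAGGA, matching at positions 64–70.
Each forward site pairs with the reverse site to give a product ending at position 70: sizes 68, 35 bp.

68 bp, 35 bp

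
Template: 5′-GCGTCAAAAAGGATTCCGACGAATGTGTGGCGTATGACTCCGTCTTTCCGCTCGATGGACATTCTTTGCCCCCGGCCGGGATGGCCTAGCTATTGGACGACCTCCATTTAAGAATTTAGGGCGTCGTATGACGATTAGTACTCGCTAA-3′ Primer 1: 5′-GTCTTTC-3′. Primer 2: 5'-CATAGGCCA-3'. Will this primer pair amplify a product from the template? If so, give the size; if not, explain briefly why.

No product — primer 2 has no binding site in the template.

Primer 2 (CATAGGCCA) does not match the top strand, and its reverse complement TGGCCTATG does not match either.
With no annealing site for primer 2, no amplification occurs.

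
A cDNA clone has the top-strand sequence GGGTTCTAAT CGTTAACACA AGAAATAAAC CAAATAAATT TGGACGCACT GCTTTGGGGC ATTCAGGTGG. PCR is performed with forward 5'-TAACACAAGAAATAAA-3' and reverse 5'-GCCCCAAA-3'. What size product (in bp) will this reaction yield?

The forward primer matches the template at positions 14–29.
The reverse primer's reverse complement is TTTGGGGC, which matches the template at positions 53–60.
The product runs from position 14 to position 60, so its length is 60 − 14 + 1 = 47 bp.

47 bp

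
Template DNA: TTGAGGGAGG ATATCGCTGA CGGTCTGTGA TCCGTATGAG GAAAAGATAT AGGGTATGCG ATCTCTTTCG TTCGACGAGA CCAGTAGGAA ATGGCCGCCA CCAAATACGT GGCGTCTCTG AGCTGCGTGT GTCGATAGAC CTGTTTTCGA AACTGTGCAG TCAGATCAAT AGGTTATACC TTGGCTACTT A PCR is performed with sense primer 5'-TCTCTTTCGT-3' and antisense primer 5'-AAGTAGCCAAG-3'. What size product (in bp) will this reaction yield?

129 bp

Scanning the template, TCTCTTTCGT occurs at positions 62–71; this primer anneals to the bottom strand there with its 3' end pointing downstream.
The reverse primer's reverse complement is CTTGGCTACTT, which matches the template at positions 180–190.
The product runs from position 62 to position 190, so its length is 190 − 62 + 1 = 129 bp.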